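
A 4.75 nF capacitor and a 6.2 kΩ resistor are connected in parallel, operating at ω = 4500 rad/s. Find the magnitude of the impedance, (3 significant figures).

X_C = 1/(ωC) = 46800 Ω
Parallel: admittances add. Y = 1/R + jωC
Y = (0.000161 + j2.14e-05) S
|Y| = 0.000163 S → |Z| = 1/|Y| = 6150 Ω, ∠Z = −∠Y = -7.55°

6150 Ω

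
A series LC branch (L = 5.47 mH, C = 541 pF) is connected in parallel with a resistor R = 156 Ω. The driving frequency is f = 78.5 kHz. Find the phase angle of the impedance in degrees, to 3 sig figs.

-8.45°

ω = 2πf = 493200 rad/s
X_L = ωL = 2700 Ω
X_C = 1/(ωC) = 3750 Ω
Branch 1: Z₁ = R = 156 Ω
Branch 2 (series LC): Z₂ = j(X_L − X_C) = −j1050 Ω
Parallel: Z = Z₁Z₂/(Z₁+Z₂), |Z| = 154 Ω, ∠Z = -8.45°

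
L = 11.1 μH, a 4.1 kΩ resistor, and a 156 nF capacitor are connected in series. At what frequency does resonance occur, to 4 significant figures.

ω₀ = 1/√(LC) = 1/√(1.11e-05 × 1.56e-07) = 759900 rad/s
f₀ = ω₀/(2π) = 120.9 kHz

120.9 kHz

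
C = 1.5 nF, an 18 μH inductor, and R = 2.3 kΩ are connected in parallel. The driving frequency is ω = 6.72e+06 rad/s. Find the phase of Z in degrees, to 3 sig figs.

X_L = ωL = 121 Ω
X_C = 1/(ωC) = 99.2 Ω
Parallel: admittances add. Y = 1/R + 1/(jωL) + jωC
Y = (0.000435 + j0.00181) S
|Y| = 0.00186 S → |Z| = 1/|Y| = 536 Ω, ∠Z = −∠Y = -76.5°

-76.5°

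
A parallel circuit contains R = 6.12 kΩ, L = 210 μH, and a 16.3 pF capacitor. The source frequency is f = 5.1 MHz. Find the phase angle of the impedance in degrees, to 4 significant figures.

ω = 2πf = 3.204e+07 rad/s
X_L = ωL = 6729 Ω
X_C = 1/(ωC) = 1915 Ω
Parallel: admittances add. Y = 1/R + 1/(jωL) + jωC
Y = (0.0001634 + j0.0003737) S
|Y| = 0.0004079 S → |Z| = 1/|Y| = 2452 Ω, ∠Z = −∠Y = -66.38°

-66.38°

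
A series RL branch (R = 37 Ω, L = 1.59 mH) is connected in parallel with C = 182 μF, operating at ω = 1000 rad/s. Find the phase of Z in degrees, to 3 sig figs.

X_L = ωL = 1.59 Ω
X_C = 1/(ωC) = 5.49 Ω
Branch 1 (R+jX_L): Z₁ = 37.0 + j1.59 Ω, |Z₁| = 37.0 Ω
Branch 2 (−jX_C): Z₂ = −j5.49 Ω
Parallel: Z = Z₁Z₂/(Z₁+Z₂), |Z| = 5.47 Ω, ∠Z = -81.5°

-81.5°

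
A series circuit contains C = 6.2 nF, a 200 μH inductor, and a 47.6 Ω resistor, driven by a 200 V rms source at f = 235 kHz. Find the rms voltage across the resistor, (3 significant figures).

49.6 V

ω = 2πf = 1.477e+06 rad/s
X_L = ωL = 295 Ω
X_C = 1/(ωC) = 109 Ω
Net reactance X = X_L − X_C = 186 Ω
Z = 47.6 + j186 Ω
|Z| = √(47.6² + 186²) = 192 Ω
I = V/|Z| = 1.04 A
V_R = I·|Z_R| = 1.04 × 47.6 = 49.6 V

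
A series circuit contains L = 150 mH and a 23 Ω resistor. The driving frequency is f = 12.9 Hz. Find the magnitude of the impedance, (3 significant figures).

ω = 2πf = 81.05 rad/s
X_L = ωL = 12.2 Ω
Z = 23.0 + j12.2 Ω
|Z| = √(23.0² + 12.2²) = 26.0 Ω

26.0 Ω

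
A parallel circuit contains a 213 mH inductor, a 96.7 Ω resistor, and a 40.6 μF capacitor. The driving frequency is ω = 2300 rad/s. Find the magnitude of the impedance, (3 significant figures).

10.9 Ω

X_L = ωL = 490 Ω
X_C = 1/(ωC) = 10.7 Ω
Parallel: admittances add. Y = 1/R + 1/(jωL) + jωC
Y = (0.0103 + j0.0913) S
|Y| = 0.0919 S → |Z| = 1/|Y| = 10.9 Ω, ∠Z = −∠Y = -83.5°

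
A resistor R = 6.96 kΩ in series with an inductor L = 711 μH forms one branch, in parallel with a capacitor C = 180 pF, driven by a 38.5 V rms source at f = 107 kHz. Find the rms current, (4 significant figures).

6.974 mA

ω = 2πf = 672300 rad/s
X_L = ωL = 478.0 Ω
X_C = 1/(ωC) = 8263 Ω
Branch 1 (R+jX_L): Z₁ = 6960 + j478.0 Ω, |Z₁| = 6976 Ω
Branch 2 (−jX_C): Z₂ = −j8263 Ω
Parallel: Z = Z₁Z₂/(Z₁+Z₂), |Z| = 5520 Ω, ∠Z = -37.87°
I = V/|Z| = 38.5/5520 = 6.974 mA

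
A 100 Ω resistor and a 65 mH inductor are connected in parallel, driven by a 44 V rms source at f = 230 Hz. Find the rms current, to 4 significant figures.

ω = 2πf = 1445 rad/s
X_L = ωL = 93.93 Ω
Parallel: admittances add. Y = 1/R + 1/(jωL)
Y = (0.01000 − j0.01065) S
|Y| = 0.01461 S → |Z| = 1/|Y| = 68.47 Ω, ∠Z = −∠Y = 46.79°
I = V/|Z| = 44/68.47 = 642.7 mA

642.7 mA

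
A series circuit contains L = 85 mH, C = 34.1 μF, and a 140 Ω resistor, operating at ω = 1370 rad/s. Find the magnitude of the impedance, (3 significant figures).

169 Ω

X_L = ωL = 116 Ω
X_C = 1/(ωC) = 21.4 Ω
Net reactance X = X_L − X_C = 95.0 Ω
Z = 140 + j95.0 Ω
|Z| = √(140² + 95.0²) = 169 Ω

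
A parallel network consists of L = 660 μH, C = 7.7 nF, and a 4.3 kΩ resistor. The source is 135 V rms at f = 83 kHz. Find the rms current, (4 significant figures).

ω = 2πf = 521500 rad/s
X_L = ωL = 344.2 Ω
X_C = 1/(ωC) = 249.0 Ω
Parallel: admittances add. Y = 1/R + 1/(jωL) + jωC
Y = (0.0002326 + j0.001110) S
|Y| = 0.001134 S → |Z| = 1/|Y| = 881.6 Ω, ∠Z = −∠Y = -78.17°
I = V/|Z| = 135/881.6 = 153.1 mA

153.1 mA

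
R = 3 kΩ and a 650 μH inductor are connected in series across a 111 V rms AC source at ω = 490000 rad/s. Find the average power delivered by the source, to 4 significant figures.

4.061 W

X_L = ωL = 318.5 Ω
Z = 3000 + j318.5 Ω
|Z| = √(3000² + 318.5²) = 3017 Ω
∠Z = arctan(318.5/3000) = 6.060°
I = V/|Z| = 36.79 mA
P = VI cos φ = 111 × 0.03679 × cos(6.060°) = 4.061 W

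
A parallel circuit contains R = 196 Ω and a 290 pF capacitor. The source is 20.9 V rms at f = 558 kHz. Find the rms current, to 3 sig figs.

109 mA

ω = 2πf = 3.506e+06 rad/s
X_C = 1/(ωC) = 984 Ω
Parallel: admittances add. Y = 1/R + jωC
Y = (0.00510 + j0.00102) S
|Y| = 0.00520 S → |Z| = 1/|Y| = 192 Ω, ∠Z = −∠Y = -11.3°
I = V/|Z| = 20.9/192 = 109 mA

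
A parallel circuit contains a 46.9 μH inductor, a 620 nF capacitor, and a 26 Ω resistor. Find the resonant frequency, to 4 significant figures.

29.51 kHz

ω₀ = 1/√(LC) = 1/√(4.69e-05 × 6.2e-07) = 185400 rad/s
f₀ = ω₀/(2π) = 29.51 kHz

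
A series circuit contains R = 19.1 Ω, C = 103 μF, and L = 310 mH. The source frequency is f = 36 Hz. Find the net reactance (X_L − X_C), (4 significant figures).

27.20 Ω

ω = 2πf = 226.2 rad/s
X_L = ωL = 70.12 Ω
X_C = 1/(ωC) = 42.92 Ω
X = 70.12 − 42.92 = 27.20 Ω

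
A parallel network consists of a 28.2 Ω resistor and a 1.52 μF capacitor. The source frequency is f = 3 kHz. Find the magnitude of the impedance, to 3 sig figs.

21.9 Ω

ω = 2πf = 18850 rad/s
X_C = 1/(ωC) = 34.9 Ω
Parallel: admittances add. Y = 1/R + jωC
Y = (0.0355 + j0.0287) S
|Y| = 0.0456 S → |Z| = 1/|Y| = 21.9 Ω, ∠Z = −∠Y = -38.9°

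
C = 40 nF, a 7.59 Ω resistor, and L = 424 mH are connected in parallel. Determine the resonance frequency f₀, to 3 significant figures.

1.22 kHz

ω₀ = 1/√(LC) = 1/√(0.424 × 4e-08) = 7679 rad/s
f₀ = ω₀/(2π) = 1.22 kHz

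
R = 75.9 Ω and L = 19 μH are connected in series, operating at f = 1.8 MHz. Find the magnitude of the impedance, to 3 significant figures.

ω = 2πf = 1.131e+07 rad/s
X_L = ωL = 215 Ω
Z = 75.9 + j215 Ω
|Z| = √(75.9² + 215²) = 228 Ω

228 Ω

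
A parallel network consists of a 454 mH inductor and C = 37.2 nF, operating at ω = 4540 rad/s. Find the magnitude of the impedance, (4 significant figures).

3162 Ω

X_L = ωL = 2061 Ω
X_C = 1/(ωC) = 5921 Ω
Parallel: admittances add. Y = 1/(jωL) + jωC
Y = (0 − j0.0003163) S
|Y| = 0.0003163 S → |Z| = 1/|Y| = 3162 Ω, ∠Z = −∠Y = 90.00°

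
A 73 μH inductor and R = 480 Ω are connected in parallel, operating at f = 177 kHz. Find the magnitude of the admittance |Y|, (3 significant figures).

12.5 mS

ω = 2πf = 1.112e+06 rad/s
X_L = ωL = 81.2 Ω
Parallel: admittances add. Y = 1/R + 1/(jωL)
Y = (0.00208 − j0.0123) S
|Y| = 0.0125 S → |Z| = 1/|Y| = 80.0 Ω, ∠Z = −∠Y = 80.4°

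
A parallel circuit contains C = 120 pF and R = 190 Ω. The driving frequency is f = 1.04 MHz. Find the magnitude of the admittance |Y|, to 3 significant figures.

5.32 mS

ω = 2πf = 6.535e+06 rad/s
X_C = 1/(ωC) = 1280 Ω
Parallel: admittances add. Y = 1/R + jωC
Y = (0.00526 + j0.000784) S
|Y| = 0.00532 S → |Z| = 1/|Y| = 188 Ω, ∠Z = −∠Y = -8.47°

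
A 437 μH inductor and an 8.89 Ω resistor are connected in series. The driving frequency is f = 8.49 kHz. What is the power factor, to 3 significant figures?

0.356

ω = 2πf = 53340 rad/s
X_L = ωL = 23.3 Ω
Z = 8.89 + j23.3 Ω
|Z| = √(8.89² + 23.3²) = 24.9 Ω
∠Z = arctan(23.3/8.89) = 69.1°
cos φ = cos(69.1°) = 0.356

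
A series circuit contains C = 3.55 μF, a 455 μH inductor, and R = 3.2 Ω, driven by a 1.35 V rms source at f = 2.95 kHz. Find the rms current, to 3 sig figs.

ω = 2πf = 18540 rad/s
X_L = ωL = 8.43 Ω
X_C = 1/(ωC) = 15.2 Ω
Net reactance X = X_L − X_C = -6.76 Ω
Z = 3.20 − j6.76 Ω
|Z| = √(3.20² + 6.76²) = 7.48 Ω
I = V/|Z| = 1.35/7.48 = 180 mA

180 mA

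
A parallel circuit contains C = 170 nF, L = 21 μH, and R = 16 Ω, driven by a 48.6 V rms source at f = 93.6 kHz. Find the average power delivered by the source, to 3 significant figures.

148 W

ω = 2πf = 588100 rad/s
X_L = ωL = 12.4 Ω
X_C = 1/(ωC) = 10.0 Ω
Parallel: admittances add. Y = 1/R + 1/(jωL) + jωC
Y = (0.0625 + j0.0190) S
|Y| = 0.0653 S → |Z| = 1/|Y| = 15.3 Ω, ∠Z = −∠Y = -16.9°
I = V/|Z| = 3.17 A
P = VI cos φ = 48.6 × 3.17 × cos(-16.9°) = 148 W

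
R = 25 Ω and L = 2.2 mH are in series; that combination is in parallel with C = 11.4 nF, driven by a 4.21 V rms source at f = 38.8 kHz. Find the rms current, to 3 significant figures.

3.88 mA

ω = 2πf = 243800 rad/s
X_L = ωL = 536 Ω
X_C = 1/(ωC) = 360 Ω
Branch 1 (R+jX_L): Z₁ = 25.0 + j536 Ω, |Z₁| = 537 Ω
Branch 2 (−jX_C): Z₂ = −j360 Ω
Parallel: Z = Z₁Z₂/(Z₁+Z₂), |Z| = 1080 Ω, ∠Z = -84.6°
I = V/|Z| = 4.21/1080 = 3.88 mA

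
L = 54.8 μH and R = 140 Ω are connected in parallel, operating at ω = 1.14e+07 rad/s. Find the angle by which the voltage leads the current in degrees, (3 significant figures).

12.6°

X_L = ωL = 625 Ω
Parallel: admittances add. Y = 1/R + 1/(jωL)
Y = (0.00714 − j0.00160) S
|Y| = 0.00732 S → |Z| = 1/|Y| = 137 Ω, ∠Z = −∠Y = 12.6°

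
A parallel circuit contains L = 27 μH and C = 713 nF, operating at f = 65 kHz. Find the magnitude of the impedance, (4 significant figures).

4.987 Ω

ω = 2πf = 408400 rad/s
X_L = ωL = 11.03 Ω
X_C = 1/(ωC) = 3.434 Ω
Parallel: admittances add. Y = 1/(jωL) + jωC
Y = (0 + j0.2005) S
|Y| = 0.2005 S → |Z| = 1/|Y| = 4.987 Ω, ∠Z = −∠Y = -90.00°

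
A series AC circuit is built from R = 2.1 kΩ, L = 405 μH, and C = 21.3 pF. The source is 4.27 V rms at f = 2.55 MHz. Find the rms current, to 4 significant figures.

1.033 mA

ω = 2πf = 1.602e+07 rad/s
X_L = ωL = 6489 Ω
X_C = 1/(ωC) = 2930 Ω
Net reactance X = X_L − X_C = 3559 Ω
Z = 2100 + j3559 Ω
|Z| = √(2100² + 3559²) = 4132 Ω
I = V/|Z| = 4.27/4132 = 1.033 mA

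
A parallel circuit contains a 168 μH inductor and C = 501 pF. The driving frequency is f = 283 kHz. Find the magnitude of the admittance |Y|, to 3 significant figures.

ω = 2πf = 1.778e+06 rad/s
X_L = ωL = 299 Ω
X_C = 1/(ωC) = 1120 Ω
Parallel: admittances add. Y = 1/(jωL) + jωC
Y = (0 − j0.00246) S
|Y| = 0.00246 S → |Z| = 1/|Y| = 407 Ω, ∠Z = −∠Y = 90.0°

2.46 mS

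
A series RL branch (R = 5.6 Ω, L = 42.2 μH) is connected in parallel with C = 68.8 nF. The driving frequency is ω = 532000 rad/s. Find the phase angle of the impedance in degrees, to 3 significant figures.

27.0°

X_L = ωL = 22.5 Ω
X_C = 1/(ωC) = 27.3 Ω
Branch 1 (R+jX_L): Z₁ = 5.60 + j22.5 Ω, |Z₁| = 23.1 Ω
Branch 2 (−jX_C): Z₂ = −j27.3 Ω
Parallel: Z = Z₁Z₂/(Z₁+Z₂), |Z| = 85.2 Ω, ∠Z = 27.0°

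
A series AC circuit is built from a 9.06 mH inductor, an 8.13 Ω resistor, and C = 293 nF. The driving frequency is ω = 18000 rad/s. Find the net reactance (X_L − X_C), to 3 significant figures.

-26.5 Ω

X_L = ωL = 163 Ω
X_C = 1/(ωC) = 190 Ω
X = 163 − 190 = -26.5 Ω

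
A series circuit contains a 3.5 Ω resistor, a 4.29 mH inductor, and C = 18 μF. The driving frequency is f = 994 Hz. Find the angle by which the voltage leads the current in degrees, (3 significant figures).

78.9°

ω = 2πf = 6245 rad/s
X_L = ωL = 26.8 Ω
X_C = 1/(ωC) = 8.90 Ω
Net reactance X = X_L − X_C = 17.9 Ω
Z = 3.50 + j17.9 Ω
|Z| = √(3.50² + 17.9²) = 18.2 Ω
∠Z = arctan(17.9/3.50) = 78.9°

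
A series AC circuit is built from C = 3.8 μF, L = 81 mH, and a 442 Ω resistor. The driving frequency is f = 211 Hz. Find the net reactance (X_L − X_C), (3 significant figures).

-91.1 Ω

ω = 2πf = 1326 rad/s
X_L = ωL = 107 Ω
X_C = 1/(ωC) = 198 Ω
X = 107 − 198 = -91.1 Ω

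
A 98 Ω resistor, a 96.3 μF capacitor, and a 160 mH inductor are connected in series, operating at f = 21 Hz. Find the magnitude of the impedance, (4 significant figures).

113.7 Ω

ω = 2πf = 131.9 rad/s
X_L = ωL = 21.11 Ω
X_C = 1/(ωC) = 78.70 Ω
Net reactance X = X_L − X_C = -57.59 Ω
Z = 98.00 − j57.59 Ω
|Z| = √(98.00² + 57.59²) = 113.7 Ω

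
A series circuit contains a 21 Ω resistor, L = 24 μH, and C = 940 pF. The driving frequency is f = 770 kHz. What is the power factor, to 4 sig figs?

0.1983

ω = 2πf = 4.838e+06 rad/s
X_L = ωL = 116.1 Ω
X_C = 1/(ωC) = 219.9 Ω
Net reactance X = X_L − X_C = -103.8 Ω
Z = 21.00 − j103.8 Ω
|Z| = √(21.00² + 103.8²) = 105.9 Ω
∠Z = arctan(-103.8/21.00) = -78.56°
cos φ = cos(-78.56°) = 0.1983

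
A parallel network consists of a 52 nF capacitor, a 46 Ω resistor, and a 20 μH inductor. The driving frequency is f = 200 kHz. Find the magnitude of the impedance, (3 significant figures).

ω = 2πf = 1.257e+06 rad/s
X_L = ωL = 25.1 Ω
X_C = 1/(ωC) = 15.3 Ω
Parallel: admittances add. Y = 1/R + 1/(jωL) + jωC
Y = (0.0217 + j0.0256) S
|Y| = 0.0336 S → |Z| = 1/|Y| = 29.8 Ω, ∠Z = −∠Y = -49.6°

29.8 Ω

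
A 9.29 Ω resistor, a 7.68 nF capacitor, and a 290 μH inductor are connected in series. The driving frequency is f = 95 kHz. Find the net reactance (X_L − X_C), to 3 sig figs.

ω = 2πf = 596900 rad/s
X_L = ωL = 173 Ω
X_C = 1/(ωC) = 218 Ω
X = 173 − 218 = -45.0 Ω

-45.0 Ω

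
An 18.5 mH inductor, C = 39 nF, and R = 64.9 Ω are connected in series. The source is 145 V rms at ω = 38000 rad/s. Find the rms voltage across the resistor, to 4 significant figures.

X_L = ωL = 703.0 Ω
X_C = 1/(ωC) = 674.8 Ω
Net reactance X = X_L − X_C = 28.24 Ω
Z = 64.90 + j28.24 Ω
|Z| = √(64.90² + 28.24²) = 70.78 Ω
I = V/|Z| = 2.049 A
V_R = I·|Z_R| = 2.049 × 64.90 = 133.0 V

133.0 V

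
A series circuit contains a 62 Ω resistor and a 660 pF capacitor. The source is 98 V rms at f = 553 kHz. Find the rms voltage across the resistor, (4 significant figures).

ω = 2πf = 3.475e+06 rad/s
X_C = 1/(ωC) = 436.1 Ω
Z = 62.00 − j436.1 Ω
|Z| = √(62.00² + 436.1²) = 440.5 Ω
I = V/|Z| = 222.5 mA
V_R = I·|Z_R| = 0.2225 × 62.00 = 13.79 V

13.79 V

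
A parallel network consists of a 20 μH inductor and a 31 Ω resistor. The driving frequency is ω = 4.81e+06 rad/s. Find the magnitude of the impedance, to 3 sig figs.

29.5 Ω

X_L = ωL = 96.2 Ω
Parallel: admittances add. Y = 1/R + 1/(jωL)
Y = (0.0323 − j0.0104) S
|Y| = 0.0339 S → |Z| = 1/|Y| = 29.5 Ω, ∠Z = −∠Y = 17.9°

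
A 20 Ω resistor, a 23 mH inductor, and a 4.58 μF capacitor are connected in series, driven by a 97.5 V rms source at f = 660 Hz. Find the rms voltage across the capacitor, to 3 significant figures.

109 V

ω = 2πf = 4147 rad/s
X_L = ωL = 95.4 Ω
X_C = 1/(ωC) = 52.7 Ω
Net reactance X = X_L − X_C = 42.7 Ω
Z = 20.0 + j42.7 Ω
|Z| = √(20.0² + 42.7²) = 47.2 Ω
I = V/|Z| = 2.07 A
V_C = I·|Z_C| = 2.07 × 52.7 = 109 V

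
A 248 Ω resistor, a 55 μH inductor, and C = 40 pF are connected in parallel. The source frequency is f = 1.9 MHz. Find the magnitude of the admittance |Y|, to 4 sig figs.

4.166 mS

ω = 2πf = 1.194e+07 rad/s
X_L = ωL = 656.6 Ω
X_C = 1/(ωC) = 2094 Ω
Parallel: admittances add. Y = 1/R + 1/(jωL) + jωC
Y = (0.004032 − j0.001045) S
|Y| = 0.004166 S → |Z| = 1/|Y| = 240.1 Ω, ∠Z = −∠Y = 14.54°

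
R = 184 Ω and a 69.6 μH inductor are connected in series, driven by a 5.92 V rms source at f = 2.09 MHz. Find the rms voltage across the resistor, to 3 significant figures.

1.17 V

ω = 2πf = 1.313e+07 rad/s
X_L = ωL = 914 Ω
Z = 184 + j914 Ω
|Z| = √(184² + 914²) = 932 Ω
I = V/|Z| = 6.35 mA
V_R = I·|Z_R| = 0.00635 × 184 = 1.17 V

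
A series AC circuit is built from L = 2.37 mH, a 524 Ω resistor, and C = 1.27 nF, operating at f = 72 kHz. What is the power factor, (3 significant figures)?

ω = 2πf = 452400 rad/s
X_L = ωL = 1070 Ω
X_C = 1/(ωC) = 1740 Ω
Net reactance X = X_L − X_C = -668 Ω
Z = 524 − j668 Ω
|Z| = √(524² + 668²) = 849 Ω
∠Z = arctan(-668/524) = -51.9°
cos φ = cos(-51.9°) = 0.617

0.617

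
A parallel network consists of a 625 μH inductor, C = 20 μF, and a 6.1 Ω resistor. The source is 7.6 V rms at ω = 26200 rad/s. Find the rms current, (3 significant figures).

3.73 A

X_L = ωL = 16.4 Ω
X_C = 1/(ωC) = 1.91 Ω
Parallel: admittances add. Y = 1/R + 1/(jωL) + jωC
Y = (0.164 + j0.463) S
|Y| = 0.491 S → |Z| = 1/|Y| = 2.04 Ω, ∠Z = −∠Y = -70.5°
I = V/|Z| = 7.6/2.04 = 3.73 A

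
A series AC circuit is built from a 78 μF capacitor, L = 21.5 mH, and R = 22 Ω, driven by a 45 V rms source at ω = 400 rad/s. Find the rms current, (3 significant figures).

1.40 A

X_L = ωL = 8.60 Ω
X_C = 1/(ωC) = 32.1 Ω
Net reactance X = X_L − X_C = -23.5 Ω
Z = 22.0 − j23.5 Ω
|Z| = √(22.0² + 23.5²) = 32.2 Ω
I = V/|Z| = 45/32.2 = 1.40 A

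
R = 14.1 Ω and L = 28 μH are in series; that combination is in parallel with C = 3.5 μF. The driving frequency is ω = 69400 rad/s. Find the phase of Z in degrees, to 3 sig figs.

-73.4°

X_L = ωL = 1.94 Ω
X_C = 1/(ωC) = 4.12 Ω
Branch 1 (R+jX_L): Z₁ = 14.1 + j1.94 Ω, |Z₁| = 14.2 Ω
Branch 2 (−jX_C): Z₂ = −j4.12 Ω
Parallel: Z = Z₁Z₂/(Z₁+Z₂), |Z| = 4.11 Ω, ∠Z = -73.4°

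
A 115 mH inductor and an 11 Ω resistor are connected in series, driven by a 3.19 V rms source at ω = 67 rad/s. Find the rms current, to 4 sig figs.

237.5 mA

X_L = ωL = 7.705 Ω
Z = 11.00 + j7.705 Ω
|Z| = √(11.00² + 7.705²) = 13.43 Ω
I = V/|Z| = 3.19/13.43 = 237.5 mA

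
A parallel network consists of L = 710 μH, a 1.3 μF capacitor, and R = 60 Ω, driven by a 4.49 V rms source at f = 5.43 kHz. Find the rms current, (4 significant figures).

ω = 2πf = 34120 rad/s
X_L = ωL = 24.22 Ω
X_C = 1/(ωC) = 22.55 Ω
Parallel: admittances add. Y = 1/R + 1/(jωL) + jωC
Y = (0.01667 + j0.003071) S
|Y| = 0.01695 S → |Z| = 1/|Y| = 59.01 Ω, ∠Z = −∠Y = -10.44°
I = V/|Z| = 4.49/59.01 = 76.09 mA

76.09 mA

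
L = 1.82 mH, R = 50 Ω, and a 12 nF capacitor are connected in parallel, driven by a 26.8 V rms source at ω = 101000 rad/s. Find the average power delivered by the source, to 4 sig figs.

X_L = ωL = 183.8 Ω
X_C = 1/(ωC) = 825.1 Ω
Parallel: admittances add. Y = 1/R + 1/(jωL) + jωC
Y = (0.02000 − j0.004228) S
|Y| = 0.02044 S → |Z| = 1/|Y| = 48.92 Ω, ∠Z = −∠Y = 11.94°
I = V/|Z| = 547.8 mA
P = VI cos φ = 26.8 × 0.5478 × cos(11.94°) = 14.36 W

14.36 W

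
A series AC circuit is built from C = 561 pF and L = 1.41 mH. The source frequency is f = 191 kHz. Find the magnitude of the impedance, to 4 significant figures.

ω = 2πf = 1.2e+06 rad/s
X_L = ωL = 1692 Ω
X_C = 1/(ωC) = 1485 Ω
Net reactance X = X_L − X_C = 206.8 Ω
Z = j206.8 Ω
|Z| = √(0² + 206.8²) = 206.8 Ω

206.8 Ω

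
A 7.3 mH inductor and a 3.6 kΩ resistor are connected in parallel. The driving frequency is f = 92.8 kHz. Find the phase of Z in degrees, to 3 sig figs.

40.2°

ω = 2πf = 583100 rad/s
X_L = ωL = 4260 Ω
Parallel: admittances add. Y = 1/R + 1/(jωL)
Y = (0.000278 − j0.000235) S
|Y| = 0.000364 S → |Z| = 1/|Y| = 2750 Ω, ∠Z = −∠Y = 40.2°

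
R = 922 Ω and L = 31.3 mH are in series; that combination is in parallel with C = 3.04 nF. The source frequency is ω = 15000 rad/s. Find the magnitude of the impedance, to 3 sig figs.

1060 Ω

X_L = ωL = 470 Ω
X_C = 1/(ωC) = 21900 Ω
Branch 1 (R+jX_L): Z₁ = 922 + j470 Ω, |Z₁| = 1030 Ω
Branch 2 (−jX_C): Z₂ = −j21900 Ω
Parallel: Z = Z₁Z₂/(Z₁+Z₂), |Z| = 1060 Ω, ∠Z = 24.5°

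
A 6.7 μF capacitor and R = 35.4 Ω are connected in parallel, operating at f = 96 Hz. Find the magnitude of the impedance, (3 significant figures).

35.0 Ω

ω = 2πf = 603.2 rad/s
X_C = 1/(ωC) = 247 Ω
Parallel: admittances add. Y = 1/R + jωC
Y = (0.0282 + j0.00404) S
|Y| = 0.0285 S → |Z| = 1/|Y| = 35.0 Ω, ∠Z = −∠Y = -8.14°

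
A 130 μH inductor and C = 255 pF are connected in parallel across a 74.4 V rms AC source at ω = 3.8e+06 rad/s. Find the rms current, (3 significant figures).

78.5 mA

X_L = ωL = 494 Ω
X_C = 1/(ωC) = 1030 Ω
Parallel: admittances add. Y = 1/(jωL) + jωC
Y = (0 − j0.00106) S
|Y| = 0.00106 S → |Z| = 1/|Y| = 948 Ω, ∠Z = −∠Y = 90.0°
I = V/|Z| = 74.4/948 = 78.5 mA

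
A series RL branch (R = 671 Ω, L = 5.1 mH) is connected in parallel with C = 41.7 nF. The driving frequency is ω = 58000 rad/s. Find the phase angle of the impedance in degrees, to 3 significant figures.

X_L = ωL = 296 Ω
X_C = 1/(ωC) = 413 Ω
Branch 1 (R+jX_L): Z₁ = 671 + j296 Ω, |Z₁| = 733 Ω
Branch 2 (−jX_C): Z₂ = −j413 Ω
Parallel: Z = Z₁Z₂/(Z₁+Z₂), |Z| = 445 Ω, ∠Z = -56.3°

-56.3°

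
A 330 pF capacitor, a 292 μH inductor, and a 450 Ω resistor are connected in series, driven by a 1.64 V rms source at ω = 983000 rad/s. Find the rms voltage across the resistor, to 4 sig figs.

0.2606 V

X_L = ωL = 287.0 Ω
X_C = 1/(ωC) = 3083 Ω
Net reactance X = X_L − X_C = -2796 Ω
Z = 450.0 − j2796 Ω
|Z| = √(450.0² + 2796²) = 2832 Ω
I = V/|Z| = 579.2 μA
V_R = I·|Z_R| = 0.0005792 × 450.0 = 0.2606 V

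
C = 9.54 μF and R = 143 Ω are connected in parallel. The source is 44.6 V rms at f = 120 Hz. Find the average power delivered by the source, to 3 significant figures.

13.9 W

ω = 2πf = 754.0 rad/s
X_C = 1/(ωC) = 139 Ω
Parallel: admittances add. Y = 1/R + jωC
Y = (0.00699 + j0.00719) S
|Y| = 0.0100 S → |Z| = 1/|Y| = 99.7 Ω, ∠Z = −∠Y = -45.8°
I = V/|Z| = 447 mA
P = VI cos φ = 44.6 × 0.447 × cos(-45.8°) = 13.9 W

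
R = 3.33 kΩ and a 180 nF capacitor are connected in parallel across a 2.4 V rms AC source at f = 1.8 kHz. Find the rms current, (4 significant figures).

4.939 mA

ω = 2πf = 11310 rad/s
X_C = 1/(ωC) = 491.2 Ω
Parallel: admittances add. Y = 1/R + jωC
Y = (0.0003003 + j0.002036) S
|Y| = 0.002058 S → |Z| = 1/|Y| = 486.0 Ω, ∠Z = −∠Y = -81.61°
I = V/|Z| = 2.4/486.0 = 4.939 mA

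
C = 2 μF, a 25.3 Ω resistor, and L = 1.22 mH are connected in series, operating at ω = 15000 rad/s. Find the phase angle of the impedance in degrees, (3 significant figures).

X_L = ωL = 18.3 Ω
X_C = 1/(ωC) = 33.3 Ω
Net reactance X = X_L − X_C = -15.0 Ω
Z = 25.3 − j15.0 Ω
|Z| = √(25.3² + 15.0²) = 29.4 Ω
∠Z = arctan(-15.0/25.3) = -30.7°

-30.7°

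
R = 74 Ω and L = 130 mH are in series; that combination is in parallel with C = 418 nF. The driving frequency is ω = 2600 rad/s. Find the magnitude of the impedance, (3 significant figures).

X_L = ωL = 338 Ω
X_C = 1/(ωC) = 920 Ω
Branch 1 (R+jX_L): Z₁ = 74.0 + j338 Ω, |Z₁| = 346 Ω
Branch 2 (−jX_C): Z₂ = −j920 Ω
Parallel: Z = Z₁Z₂/(Z₁+Z₂), |Z| = 543 Ω, ∠Z = 70.4°

543 Ω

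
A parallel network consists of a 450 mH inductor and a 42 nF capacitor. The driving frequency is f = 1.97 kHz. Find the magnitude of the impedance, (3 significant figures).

2940 Ω

ω = 2πf = 12380 rad/s
X_L = ωL = 5570 Ω
X_C = 1/(ωC) = 1920 Ω
Parallel: admittances add. Y = 1/(jωL) + jωC
Y = (0 + j0.000340) S
|Y| = 0.000340 S → |Z| = 1/|Y| = 2940 Ω, ∠Z = −∠Y = -90.0°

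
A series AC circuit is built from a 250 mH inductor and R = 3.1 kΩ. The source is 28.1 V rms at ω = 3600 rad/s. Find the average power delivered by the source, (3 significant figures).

235 mW

X_L = ωL = 900 Ω
Z = 3100 + j900 Ω
|Z| = √(3100² + 900²) = 3230 Ω
∠Z = arctan(900/3100) = 16.2°
I = V/|Z| = 8.71 mA
P = VI cos φ = 28.1 × 0.00871 × cos(16.2°) = 235 mW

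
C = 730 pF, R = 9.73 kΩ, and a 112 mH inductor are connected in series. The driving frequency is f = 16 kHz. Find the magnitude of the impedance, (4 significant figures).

10010 Ω

ω = 2πf = 100500 rad/s
X_L = ωL = 11260 Ω
X_C = 1/(ωC) = 13630 Ω
Net reactance X = X_L − X_C = -2367 Ω
Z = 9730 − j2367 Ω
|Z| = √(9730² + 2367²) = 10010 Ω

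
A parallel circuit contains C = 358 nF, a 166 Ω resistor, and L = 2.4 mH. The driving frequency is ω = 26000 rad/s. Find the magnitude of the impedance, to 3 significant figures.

111 Ω

X_L = ωL = 62.4 Ω
X_C = 1/(ωC) = 107 Ω
Parallel: admittances add. Y = 1/R + 1/(jωL) + jωC
Y = (0.00602 − j0.00672) S
|Y| = 0.00902 S → |Z| = 1/|Y| = 111 Ω, ∠Z = −∠Y = 48.1°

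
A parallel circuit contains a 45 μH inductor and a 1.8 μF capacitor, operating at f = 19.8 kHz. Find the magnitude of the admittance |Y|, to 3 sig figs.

ω = 2πf = 124400 rad/s
X_L = ωL = 5.60 Ω
X_C = 1/(ωC) = 4.47 Ω
Parallel: admittances add. Y = 1/(jωL) + jωC
Y = (0 + j0.0453) S
|Y| = 0.0453 S → |Z| = 1/|Y| = 22.1 Ω, ∠Z = −∠Y = -90.0°

45.3 mS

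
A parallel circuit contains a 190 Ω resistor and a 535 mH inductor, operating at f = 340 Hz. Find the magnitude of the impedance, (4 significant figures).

187.4 Ω

ω = 2πf = 2136 rad/s
X_L = ωL = 1143 Ω
Parallel: admittances add. Y = 1/R + 1/(jωL)
Y = (0.005263 − j0.0008750) S
|Y| = 0.005335 S → |Z| = 1/|Y| = 187.4 Ω, ∠Z = −∠Y = 9.439°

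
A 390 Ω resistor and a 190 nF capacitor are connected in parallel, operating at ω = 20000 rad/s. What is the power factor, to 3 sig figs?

X_C = 1/(ωC) = 263 Ω
Parallel: admittances add. Y = 1/R + jωC
Y = (0.00256 + j0.00380) S
|Y| = 0.00458 S → |Z| = 1/|Y| = 218 Ω, ∠Z = −∠Y = -56.0°
cos φ = cos(-56.0°) = 0.559

0.559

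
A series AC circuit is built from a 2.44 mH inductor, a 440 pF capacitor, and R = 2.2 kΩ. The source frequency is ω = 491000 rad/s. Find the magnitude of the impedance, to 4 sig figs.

X_L = ωL = 1198 Ω
X_C = 1/(ωC) = 4629 Ω
Net reactance X = X_L − X_C = -3431 Ω
Z = 2200 − j3431 Ω
|Z| = √(2200² + 3431²) = 4076 Ω

4076 Ω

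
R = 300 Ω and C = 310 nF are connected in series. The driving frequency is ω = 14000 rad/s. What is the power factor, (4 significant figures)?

X_C = 1/(ωC) = 230.4 Ω
Z = 300.0 − j230.4 Ω
|Z| = √(300.0² + 230.4²) = 378.3 Ω
∠Z = arctan(-230.4/300.0) = -37.53°
cos φ = cos(-37.53°) = 0.7931

0.7931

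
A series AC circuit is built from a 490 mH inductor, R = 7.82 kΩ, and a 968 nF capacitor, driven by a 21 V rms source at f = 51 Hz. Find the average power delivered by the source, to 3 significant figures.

48.9 mW

ω = 2πf = 320.4 rad/s
X_L = ωL = 157 Ω
X_C = 1/(ωC) = 3220 Ω
Net reactance X = X_L − X_C = -3070 Ω
Z = 7820 − j3070 Ω
|Z| = √(7820² + 3070²) = 8400 Ω
∠Z = arctan(-3070/7820) = -21.4°
I = V/|Z| = 2.50 mA
P = VI cos φ = 21 × 0.00250 × cos(-21.4°) = 48.9 mW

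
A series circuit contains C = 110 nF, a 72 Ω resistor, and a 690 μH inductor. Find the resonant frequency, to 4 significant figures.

ω₀ = 1/√(LC) = 1/√(0.00069 × 1.1e-07) = 114800 rad/s
f₀ = ω₀/(2π) = 18.27 kHz

18.27 kHz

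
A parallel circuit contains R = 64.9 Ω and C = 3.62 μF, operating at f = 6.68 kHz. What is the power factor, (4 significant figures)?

ω = 2πf = 41970 rad/s
X_C = 1/(ωC) = 6.582 Ω
Parallel: admittances add. Y = 1/R + jωC
Y = (0.01541 + j0.1519) S
|Y| = 0.1527 S → |Z| = 1/|Y| = 6.548 Ω, ∠Z = −∠Y = -84.21°
cos φ = cos(-84.21°) = 0.1009

0.1009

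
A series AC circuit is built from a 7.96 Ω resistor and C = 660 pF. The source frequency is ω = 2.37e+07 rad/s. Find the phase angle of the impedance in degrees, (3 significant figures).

X_C = 1/(ωC) = 63.9 Ω
Z = 7.96 − j63.9 Ω
|Z| = √(7.96² + 63.9²) = 64.4 Ω
∠Z = arctan(-63.9/7.96) = -82.9°

-82.9°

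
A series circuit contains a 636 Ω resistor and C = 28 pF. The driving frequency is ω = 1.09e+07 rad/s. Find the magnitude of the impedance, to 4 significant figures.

X_C = 1/(ωC) = 3277 Ω
Z = 636.0 − j3277 Ω
|Z| = √(636.0² + 3277²) = 3338 Ω

3338 Ω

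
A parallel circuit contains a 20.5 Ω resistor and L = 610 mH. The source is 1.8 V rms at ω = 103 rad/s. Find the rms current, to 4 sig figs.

92.36 mA

X_L = ωL = 62.83 Ω
Parallel: admittances add. Y = 1/R + 1/(jωL)
Y = (0.04878 − j0.01592) S
|Y| = 0.05131 S → |Z| = 1/|Y| = 19.49 Ω, ∠Z = −∠Y = 18.07°
I = V/|Z| = 1.8/19.49 = 92.36 mA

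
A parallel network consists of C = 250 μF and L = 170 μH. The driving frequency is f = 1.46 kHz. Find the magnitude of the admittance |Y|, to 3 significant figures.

ω = 2πf = 9173 rad/s
X_L = ωL = 1.56 Ω
X_C = 1/(ωC) = 0.436 Ω
Parallel: admittances add. Y = 1/(jωL) + jωC
Y = (0 + j1.65) S
|Y| = 1.65 S → |Z| = 1/|Y| = 0.605 Ω, ∠Z = −∠Y = -90.0°

1.65 S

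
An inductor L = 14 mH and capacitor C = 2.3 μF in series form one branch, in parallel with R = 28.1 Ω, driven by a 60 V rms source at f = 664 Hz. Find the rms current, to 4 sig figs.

ω = 2πf = 4172 rad/s
X_L = ωL = 58.41 Ω
X_C = 1/(ωC) = 104.2 Ω
Branch 1: Z₁ = R = 28.10 Ω
Branch 2 (series LC): Z₂ = j(X_L − X_C) = −j45.81 Ω
Parallel: Z = Z₁Z₂/(Z₁+Z₂), |Z| = 23.95 Ω, ∠Z = -31.53°
I = V/|Z| = 60/23.95 = 2.505 A

2.505 A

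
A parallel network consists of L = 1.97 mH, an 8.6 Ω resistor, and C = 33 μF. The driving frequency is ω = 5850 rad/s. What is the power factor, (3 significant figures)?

X_L = ωL = 11.5 Ω
X_C = 1/(ωC) = 5.18 Ω
Parallel: admittances add. Y = 1/R + 1/(jωL) + jωC
Y = (0.116 + j0.106) S
|Y| = 0.158 S → |Z| = 1/|Y| = 6.35 Ω, ∠Z = −∠Y = -42.4°
cos φ = cos(-42.4°) = 0.738

0.738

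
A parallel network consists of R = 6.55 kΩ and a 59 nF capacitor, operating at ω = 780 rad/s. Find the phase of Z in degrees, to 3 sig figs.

-16.8°

X_C = 1/(ωC) = 21700 Ω
Parallel: admittances add. Y = 1/R + jωC
Y = (0.000153 + j4.6e-05) S
|Y| = 0.000159 S → |Z| = 1/|Y| = 6270 Ω, ∠Z = −∠Y = -16.8°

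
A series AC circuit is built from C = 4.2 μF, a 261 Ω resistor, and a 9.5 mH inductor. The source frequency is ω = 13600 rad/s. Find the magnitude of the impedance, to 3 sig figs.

X_L = ωL = 129 Ω
X_C = 1/(ωC) = 17.5 Ω
Net reactance X = X_L − X_C = 112 Ω
Z = 261 + j112 Ω
|Z| = √(261² + 112²) = 284 Ω

284 Ω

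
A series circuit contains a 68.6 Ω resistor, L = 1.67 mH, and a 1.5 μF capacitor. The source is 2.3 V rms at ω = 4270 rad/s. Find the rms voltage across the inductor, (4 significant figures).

X_L = ωL = 7.131 Ω
X_C = 1/(ωC) = 156.1 Ω
Net reactance X = X_L − X_C = -149.0 Ω
Z = 68.60 − j149.0 Ω
|Z| = √(68.60² + 149.0²) = 164.0 Ω
I = V/|Z| = 14.02 mA
V_L = I·|Z_L| = 0.01402 × 7.131 = 0.09999 V

0.09999 V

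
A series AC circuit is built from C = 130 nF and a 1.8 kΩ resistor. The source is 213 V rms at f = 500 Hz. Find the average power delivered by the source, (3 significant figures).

ω = 2πf = 3142 rad/s
X_C = 1/(ωC) = 2450 Ω
Z = 1800 − j2450 Ω
|Z| = √(1800² + 2450²) = 3040 Ω
∠Z = arctan(-2450/1800) = -53.7°
I = V/|Z| = 70.1 mA
P = VI cos φ = 213 × 0.0701 × cos(-53.7°) = 8.84 W

8.84 W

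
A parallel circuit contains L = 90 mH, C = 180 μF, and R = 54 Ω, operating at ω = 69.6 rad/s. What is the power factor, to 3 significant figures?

0.125

X_L = ωL = 6.26 Ω
X_C = 1/(ωC) = 79.8 Ω
Parallel: admittances add. Y = 1/R + 1/(jωL) + jωC
Y = (0.0185 − j0.147) S
|Y| = 0.148 S → |Z| = 1/|Y| = 6.74 Ω, ∠Z = −∠Y = 82.8°
cos φ = cos(82.8°) = 0.125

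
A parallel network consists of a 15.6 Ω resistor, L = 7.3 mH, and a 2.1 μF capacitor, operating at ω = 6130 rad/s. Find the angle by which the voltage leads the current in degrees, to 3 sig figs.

X_L = ωL = 44.7 Ω
X_C = 1/(ωC) = 77.7 Ω
Parallel: admittances add. Y = 1/R + 1/(jωL) + jωC
Y = (0.0641 − j0.00947) S
|Y| = 0.0648 S → |Z| = 1/|Y| = 15.4 Ω, ∠Z = −∠Y = 8.41°

8.41°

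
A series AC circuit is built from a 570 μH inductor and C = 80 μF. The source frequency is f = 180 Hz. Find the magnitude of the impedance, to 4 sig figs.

ω = 2πf = 1131 rad/s
X_L = ωL = 0.6447 Ω
X_C = 1/(ωC) = 11.05 Ω
Net reactance X = X_L − X_C = -10.41 Ω
Z = − j10.41 Ω
|Z| = √(0² + 10.41²) = 10.41 Ω

10.41 Ω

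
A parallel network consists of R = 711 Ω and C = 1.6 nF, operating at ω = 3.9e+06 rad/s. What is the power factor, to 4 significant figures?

0.2199

X_C = 1/(ωC) = 160.3 Ω
Parallel: admittances add. Y = 1/R + jωC
Y = (0.001406 + j0.006240) S
|Y| = 0.006397 S → |Z| = 1/|Y| = 156.3 Ω, ∠Z = −∠Y = -77.30°
cos φ = cos(-77.30°) = 0.2199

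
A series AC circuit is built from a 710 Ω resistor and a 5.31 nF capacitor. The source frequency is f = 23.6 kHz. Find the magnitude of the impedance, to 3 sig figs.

ω = 2πf = 148300 rad/s
X_C = 1/(ωC) = 1270 Ω
Z = 710 − j1270 Ω
|Z| = √(710² + 1270²) = 1460 Ω

1460 Ω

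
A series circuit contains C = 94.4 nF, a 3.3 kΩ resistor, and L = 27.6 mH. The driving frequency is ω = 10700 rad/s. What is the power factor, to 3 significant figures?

0.979

X_L = ωL = 295 Ω
X_C = 1/(ωC) = 990 Ω
Net reactance X = X_L − X_C = -695 Ω
Z = 3300 − j695 Ω
|Z| = √(3300² + 695²) = 3370 Ω
∠Z = arctan(-695/3300) = -11.9°
cos φ = cos(-11.9°) = 0.979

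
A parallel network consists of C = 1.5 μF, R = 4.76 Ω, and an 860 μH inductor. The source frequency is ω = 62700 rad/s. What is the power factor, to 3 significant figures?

X_L = ωL = 53.9 Ω
X_C = 1/(ωC) = 10.6 Ω
Parallel: admittances add. Y = 1/R + 1/(jωL) + jωC
Y = (0.210 + j0.0755) S
|Y| = 0.223 S → |Z| = 1/|Y| = 4.48 Ω, ∠Z = −∠Y = -19.8°
cos φ = cos(-19.8°) = 0.941

0.941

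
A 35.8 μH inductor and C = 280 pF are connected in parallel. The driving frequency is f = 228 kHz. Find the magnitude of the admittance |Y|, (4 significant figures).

19.10 mS

ω = 2πf = 1.433e+06 rad/s
X_L = ωL = 51.29 Ω
X_C = 1/(ωC) = 2493 Ω
Parallel: admittances add. Y = 1/(jωL) + jωC
Y = (0 − j0.01910) S
|Y| = 0.01910 S → |Z| = 1/|Y| = 52.36 Ω, ∠Z = −∠Y = 90.00°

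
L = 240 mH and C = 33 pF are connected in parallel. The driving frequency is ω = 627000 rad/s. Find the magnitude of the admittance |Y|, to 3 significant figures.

14.0 μS

X_L = ωL = 150000 Ω
X_C = 1/(ωC) = 48300 Ω
Parallel: admittances add. Y = 1/(jωL) + jωC
Y = (0 + j1.4e-05) S
|Y| = 1.4e-05 S → |Z| = 1/|Y| = 71200 Ω, ∠Z = −∠Y = -90.0°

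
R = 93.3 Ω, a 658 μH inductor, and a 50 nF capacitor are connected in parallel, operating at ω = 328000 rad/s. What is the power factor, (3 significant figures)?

X_L = ωL = 216 Ω
X_C = 1/(ωC) = 61.0 Ω
Parallel: admittances add. Y = 1/R + 1/(jωL) + jωC
Y = (0.0107 + j0.0118) S
|Y| = 0.0159 S → |Z| = 1/|Y| = 62.8 Ω, ∠Z = −∠Y = -47.7°
cos φ = cos(-47.7°) = 0.673

0.673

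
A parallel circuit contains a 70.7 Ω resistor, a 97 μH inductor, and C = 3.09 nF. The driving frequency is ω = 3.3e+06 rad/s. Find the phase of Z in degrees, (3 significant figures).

-26.6°

X_L = ωL = 320 Ω
X_C = 1/(ωC) = 98.1 Ω
Parallel: admittances add. Y = 1/R + 1/(jωL) + jωC
Y = (0.0141 + j0.00707) S
|Y| = 0.0158 S → |Z| = 1/|Y| = 63.2 Ω, ∠Z = −∠Y = -26.6°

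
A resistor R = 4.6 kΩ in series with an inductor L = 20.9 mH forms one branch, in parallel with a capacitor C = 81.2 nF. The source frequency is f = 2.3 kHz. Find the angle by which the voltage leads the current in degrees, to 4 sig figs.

ω = 2πf = 14450 rad/s
X_L = ωL = 302.0 Ω
X_C = 1/(ωC) = 852.2 Ω
Branch 1 (R+jX_L): Z₁ = 4600 + j302.0 Ω, |Z₁| = 4610 Ω
Branch 2 (−jX_C): Z₂ = −j852.2 Ω
Parallel: Z = Z₁Z₂/(Z₁+Z₂), |Z| = 848.0 Ω, ∠Z = -79.42°

-79.42°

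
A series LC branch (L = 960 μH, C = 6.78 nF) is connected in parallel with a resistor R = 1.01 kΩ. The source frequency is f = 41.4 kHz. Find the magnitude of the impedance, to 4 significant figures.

ω = 2πf = 260100 rad/s
X_L = ωL = 249.7 Ω
X_C = 1/(ωC) = 567.0 Ω
Branch 1: Z₁ = R = 1010 Ω
Branch 2 (series LC): Z₂ = j(X_L − X_C) = −j317.3 Ω
Parallel: Z = Z₁Z₂/(Z₁+Z₂), |Z| = 302.7 Ω, ∠Z = -72.56°

302.7 Ω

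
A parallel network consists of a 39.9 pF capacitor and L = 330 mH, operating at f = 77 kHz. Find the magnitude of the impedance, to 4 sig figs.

ω = 2πf = 483800 rad/s
X_L = ωL = 159700 Ω
X_C = 1/(ωC) = 51800 Ω
Parallel: admittances add. Y = 1/(jωL) + jωC
Y = (0 + j1.304e-05) S
|Y| = 1.304e-05 S → |Z| = 1/|Y| = 76690 Ω, ∠Z = −∠Y = -90.00°

76690 Ω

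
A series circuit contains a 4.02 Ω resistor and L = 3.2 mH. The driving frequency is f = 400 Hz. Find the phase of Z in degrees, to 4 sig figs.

63.44°

ω = 2πf = 2513 rad/s
X_L = ωL = 8.042 Ω
Z = 4.020 + j8.042 Ω
|Z| = √(4.020² + 8.042²) = 8.991 Ω
∠Z = arctan(8.042/4.020) = 63.44°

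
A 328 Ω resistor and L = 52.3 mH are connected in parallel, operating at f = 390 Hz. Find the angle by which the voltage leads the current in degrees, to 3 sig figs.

68.7°

ω = 2πf = 2450 rad/s
X_L = ωL = 128 Ω
Parallel: admittances add. Y = 1/R + 1/(jωL)
Y = (0.00305 − j0.00780) S
|Y| = 0.00838 S → |Z| = 1/|Y| = 119 Ω, ∠Z = −∠Y = 68.7°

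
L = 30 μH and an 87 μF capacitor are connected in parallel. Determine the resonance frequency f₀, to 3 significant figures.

3.12 kHz

ω₀ = 1/√(LC) = 1/√(3e-05 × 8.7e-05) = 19570 rad/s
f₀ = ω₀/(2π) = 3.12 kHz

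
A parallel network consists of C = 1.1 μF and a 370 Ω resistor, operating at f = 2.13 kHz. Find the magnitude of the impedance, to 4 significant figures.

66.81 Ω

ω = 2πf = 13380 rad/s
X_C = 1/(ωC) = 67.93 Ω
Parallel: admittances add. Y = 1/R + jωC
Y = (0.002703 + j0.01472) S
|Y| = 0.01497 S → |Z| = 1/|Y| = 66.81 Ω, ∠Z = −∠Y = -79.60°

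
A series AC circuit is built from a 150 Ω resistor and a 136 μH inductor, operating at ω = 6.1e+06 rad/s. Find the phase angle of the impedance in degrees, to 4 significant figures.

X_L = ωL = 829.6 Ω
Z = 150.0 + j829.6 Ω
|Z| = √(150.0² + 829.6²) = 843.1 Ω
∠Z = arctan(829.6/150.0) = 79.75°

79.75°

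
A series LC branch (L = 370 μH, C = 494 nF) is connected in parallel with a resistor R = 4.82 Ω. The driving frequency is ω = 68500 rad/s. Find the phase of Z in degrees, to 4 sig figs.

-48.89°

X_L = ωL = 25.34 Ω
X_C = 1/(ωC) = 29.55 Ω
Branch 1: Z₁ = R = 4.820 Ω
Branch 2 (series LC): Z₂ = j(X_L − X_C) = −j4.207 Ω
Parallel: Z = Z₁Z₂/(Z₁+Z₂), |Z| = 3.169 Ω, ∠Z = -48.89°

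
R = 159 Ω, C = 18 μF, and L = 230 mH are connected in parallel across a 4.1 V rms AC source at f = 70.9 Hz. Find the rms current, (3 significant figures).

26.8 mA

ω = 2πf = 445.5 rad/s
X_L = ωL = 102 Ω
X_C = 1/(ωC) = 125 Ω
Parallel: admittances add. Y = 1/R + 1/(jωL) + jωC
Y = (0.00629 − j0.00174) S
|Y| = 0.00653 S → |Z| = 1/|Y| = 153 Ω, ∠Z = −∠Y = 15.5°
I = V/|Z| = 4.1/153 = 26.8 mA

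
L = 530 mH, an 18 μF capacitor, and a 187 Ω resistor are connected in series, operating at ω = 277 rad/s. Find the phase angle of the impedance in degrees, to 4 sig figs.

-16.04°

X_L = ωL = 146.8 Ω
X_C = 1/(ωC) = 200.6 Ω
Net reactance X = X_L − X_C = -53.75 Ω
Z = 187.0 − j53.75 Ω
|Z| = √(187.0² + 53.75²) = 194.6 Ω
∠Z = arctan(-53.75/187.0) = -16.04°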